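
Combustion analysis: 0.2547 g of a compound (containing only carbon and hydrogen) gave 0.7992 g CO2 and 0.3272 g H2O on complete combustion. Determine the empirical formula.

mol C = 0.7992 / 44.01 = 0.01816; mass C = 0.01816 × 12.01 = 0.2181 g
mol H = 2 × (0.3272 / 18.02) = 0.03632; mass H = 0.03632 × 1.008 = 0.03661 g
Smallest is C at 0.01816 mol; normalising gives C 1.000, H 2.000
→ CH2

CH2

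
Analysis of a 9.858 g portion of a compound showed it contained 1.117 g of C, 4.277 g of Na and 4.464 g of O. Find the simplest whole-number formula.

CNa2O3

n(C) = 1.117/12.01 = 0.09301, n(Na) = 4.277/22.99 = 0.186, n(O) = 4.464/16.00 = 0.279
Ratios (÷ 0.09301): C 1.000, Na 2.000, O 3.000
≈ 1:2:3 → CNa2O3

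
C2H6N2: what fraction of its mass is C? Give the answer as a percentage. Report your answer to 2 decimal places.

41.35%

Molar mass = 2(12.01) + 6(1.008) + 2(14.01) = 58.088 g/mol
Mass of C per mole = 2 × 12.01 = 24.020 g
% C = 24.020 / 58.088 × 100 = 41.35%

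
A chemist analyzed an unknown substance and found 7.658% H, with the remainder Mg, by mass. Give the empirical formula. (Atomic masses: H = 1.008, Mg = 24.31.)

H2Mg

Assume 100 g: 7.658 g H, 92.342 g Mg.
Moles — H: 7.658 / 1.008 = 7.597 mol; Mg: 92.342 / 24.31 = 3.799 mol
Smallest is Mg at 3.799 mol; normalising gives H 2.000, Mg 1.000
≈ 2:1 → H2Mg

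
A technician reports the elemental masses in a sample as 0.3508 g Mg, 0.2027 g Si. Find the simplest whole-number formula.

Mg2Si

Mg: 0.3508 g ÷ 24.31 g/mol = 0.01443 mol
Si: 0.2027 g ÷ 28.09 g/mol = 0.007216 mol
Smallest is Si at 0.007216 mol; normalising gives Mg 2.000, Si 1.000
→ Mg2Si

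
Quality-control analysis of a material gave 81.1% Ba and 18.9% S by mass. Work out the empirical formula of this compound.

BaS

Assume 100 g: 81.1 g Ba, 18.9 g S.
Ba: 81.1 g ÷ 137.33 g/mol = 0.5905 mol
S: 18.9 g ÷ 32.07 g/mol = 0.5893 mol
Divide by the smallest (0.5893 mol S): Ba 1.002, S 1.000
Ratio ≈ 1:1, so the empirical formula is BaS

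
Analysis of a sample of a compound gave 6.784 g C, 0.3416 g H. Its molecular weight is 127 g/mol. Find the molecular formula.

n(C) = 6.784/12.01 = 0.5649, n(H) = 0.3416/1.008 = 0.3389
Divide by the smallest (0.3389 mol H): C 1.667, H 1.000
×3: C 5.00, H 3.00 → C5H3
Empirical-formula mass = 63.07 g/mol
n = 127 / 63.07 = 2.01 ≈ 2
Molecular formula = (C5H3)×2 = C10H6

C10H6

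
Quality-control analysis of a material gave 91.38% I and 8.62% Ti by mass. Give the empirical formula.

I4Ti

Assume 100 g: 91.38 g I, 8.62 g Ti.
Moles — I: 91.38 / 126.90 = 0.7201 mol; Ti: 8.62 / 47.87 = 0.1801 mol
Smallest is Ti at 0.1801 mol; normalising gives I 3.999, Ti 1.000
→ I4Ti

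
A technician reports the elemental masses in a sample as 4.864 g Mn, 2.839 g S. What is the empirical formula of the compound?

MnS

n(Mn) = 4.864/54.94 = 0.08853, n(S) = 2.839/32.07 = 0.08853
Divide by the smallest (0.08853 mol S): Mn 1.000, S 1.000
Ratio ≈ 1:1, so the empirical formula is MnS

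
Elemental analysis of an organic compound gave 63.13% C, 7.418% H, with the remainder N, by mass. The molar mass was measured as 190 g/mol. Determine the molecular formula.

C10H14N4

Assume 100 g: 63.13 g C, 7.418 g H, 29.452 g N.
n(C) = 63.13/12.01 = 5.256, n(H) = 7.418/1.008 = 7.359, n(N) = 29.452/14.01 = 2.102
Divide by the smallest (2.102 mol N): C 2.500, H 3.501, N 1.000
Multiply by 2: C 5.00, H 7.00, N 2.00 → C5H7N2
Empirical-formula mass = 95.13 g/mol
n = 190 / 95.13 = 2.00 ≈ 2
Molecular formula = (C5H7N2)×2 = C10H14N4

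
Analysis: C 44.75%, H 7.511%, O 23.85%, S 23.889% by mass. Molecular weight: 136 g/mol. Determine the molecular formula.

Assume 100 g: 44.75 g C, 7.511 g H, 23.85 g O, 23.889 g S.
n(C) = 44.75/12.01 = 3.726, n(H) = 7.511/1.008 = 7.451, n(O) = 23.85/16.00 = 1.491, n(S) = 23.889/32.07 = 0.7449
Smallest is S at 0.7449 mol; normalising gives C 5.002, H 10.003, O 2.001, S 1.000
Ratio ≈ 5:10:2:1, so the empirical formula is C5H10O2S
Empirical-formula mass = 134.20 g/mol
n = 136 / 134.20 = 1.01 ≈ 1
Molecular formula = empirical formula = C5H10O2S

C5H10O2S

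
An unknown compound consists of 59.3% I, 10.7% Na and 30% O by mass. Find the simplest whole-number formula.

INaO4

Assume 100 g: 59.3 g I, 10.7 g Na, 30 g O.
n(I) = 59.3/126.90 = 0.4673, n(Na) = 10.7/22.99 = 0.4654, n(O) = 30/16.00 = 1.875
Smallest is Na at 0.4654 mol; normalising gives I 1.004, Na 1.000, O 4.029
≈ 1:1:4 → INaO4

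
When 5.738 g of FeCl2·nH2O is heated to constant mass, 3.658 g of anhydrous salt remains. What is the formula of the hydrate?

Mass of water lost = 5.738 − 3.658 = 2.08 g → 2.08 / 18.02 = 0.1154 mol H2O
Molar mass of FeCl2 = 126.75 g/mol → mol FeCl2 = 3.658 / 126.75 = 0.02886
n = 0.1154 / 0.02886 = 4.00 ≈ 4 → FeCl2·4H2O

FeCl2·4H2O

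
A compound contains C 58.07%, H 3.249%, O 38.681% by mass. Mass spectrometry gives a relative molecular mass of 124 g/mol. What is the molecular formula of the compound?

C6H4O3

Assume 100 g: 58.07 g C, 3.249 g H, 38.681 g O.
Moles — C: 58.07 / 12.01 = 4.835 mol; H: 3.249 / 1.008 = 3.223 mol; O: 38.681 / 16.00 = 2.418 mol
Ratios (÷ 2.418): C 2.000, H 1.333, O 1.000
Scaling by 3: C 6.00, H 4.00, O 3.00 → C6H4O3
Empirical-formula mass = 124.09 g/mol
n = 124 / 124.09 = 1.00 ≈ 1
Molecular formula = empirical formula = C6H4O3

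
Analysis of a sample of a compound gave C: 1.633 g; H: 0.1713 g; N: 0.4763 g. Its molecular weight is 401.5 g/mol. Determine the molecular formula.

Moles — C: 1.633 / 12.01 = 0.136 mol; H: 0.1713 / 1.008 = 0.1699 mol; N: 0.4763 / 14.01 = 0.034 mol
Smallest is N at 0.034 mol; normalising gives C 3.999, H 4.999, N 1.000
→ C4H5N
Empirical-formula mass = 67.09 g/mol
n = 401.5 / 67.09 = 5.98 ≈ 6
Molecular formula = (C4H5N)×6 = C24H30N6

C24H30N6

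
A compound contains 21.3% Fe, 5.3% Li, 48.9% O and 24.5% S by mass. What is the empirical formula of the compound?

Assume 100 g: 21.3 g Fe, 5.3 g Li, 48.9 g O, 24.5 g S.
Fe: 21.3 g ÷ 55.85 g/mol = 0.3814 mol
Li: 5.3 g ÷ 6.94 g/mol = 0.7637 mol
O: 48.9 g ÷ 16.00 g/mol = 3.056 mol
S: 24.5 g ÷ 32.07 g/mol = 0.764 mol
Smallest is Fe at 0.3814 mol; normalising gives Fe 1.000, Li 2.002, O 8.014, S 2.003
Ratio ≈ 1:2:8:2, so the empirical formula is FeLi2O8S2

FeLi2O8S2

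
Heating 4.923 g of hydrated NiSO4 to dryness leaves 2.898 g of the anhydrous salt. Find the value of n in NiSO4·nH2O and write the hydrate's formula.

Mass of water lost = 4.923 − 2.898 = 2.025 g → 2.025 / 18.02 = 0.1124 mol H2O
Molar mass of NiSO4 = 154.76 g/mol → mol NiSO4 = 2.898 / 154.76 = 0.01873
n = 0.1124 / 0.01873 = 6.00 ≈ 6 → NiSO4·6H2O

NiSO4·6H2O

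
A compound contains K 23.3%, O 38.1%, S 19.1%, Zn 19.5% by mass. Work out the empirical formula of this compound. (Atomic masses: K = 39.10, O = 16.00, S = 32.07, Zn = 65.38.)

K2O8S2Zn

Assume 100 g: 23.3 g K, 38.1 g O, 19.1 g S, 19.5 g Zn.
n(K) = 23.3/39.10 = 0.5959, n(O) = 38.1/16.00 = 2.381, n(S) = 19.1/32.07 = 0.5956, n(Zn) = 19.5/65.38 = 0.2983
Divide by the smallest (0.2983 mol Zn): K 1.998, O 7.984, S 1.997, Zn 1.000
→ K2O8S2Zn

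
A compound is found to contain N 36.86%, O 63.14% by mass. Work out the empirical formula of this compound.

Assume 100 g: 36.86 g N, 63.14 g O.
n(N) = 36.86/14.01 = 2.631, n(O) = 63.14/16.00 = 3.946
Smallest is N at 2.631 mol; normalising gives N 1.000, O 1.500
×2: N 2.00, O 3.00 → N2O3

N2O3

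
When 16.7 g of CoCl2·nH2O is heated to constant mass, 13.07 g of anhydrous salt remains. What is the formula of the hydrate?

CoCl2·2H2O

Mass of water lost = 16.7 − 13.07 = 3.63 g → 3.63 / 18.02 = 0.2014 mol H2O
Molar mass of CoCl2 = 129.83 g/mol → mol CoCl2 = 13.07 / 129.83 = 0.1007
n = 0.2014 / 0.1007 = 2.00 ≈ 2 → CoCl2·2H2O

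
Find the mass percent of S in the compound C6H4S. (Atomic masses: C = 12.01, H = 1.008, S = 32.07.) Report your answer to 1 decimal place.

Molar mass = 6(12.01) + 4(1.008) + 1(32.07) = 108.162 g/mol
Mass of S per mole = 1 × 32.07 = 32.070 g
% S = 32.070 / 108.162 × 100 = 29.6%

29.6%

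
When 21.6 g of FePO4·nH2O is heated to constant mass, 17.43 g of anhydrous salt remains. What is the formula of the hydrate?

Mass of water lost = 21.6 − 17.43 = 4.17 g → 4.17 / 18.02 = 0.2314 mol H2O
Molar mass of FePO4 = 150.82 g/mol → mol FePO4 = 17.43 / 150.82 = 0.1156
n = 0.2314 / 0.1156 = 2.00 ≈ 2 → FePO4·2H2O

FePO4·2H2O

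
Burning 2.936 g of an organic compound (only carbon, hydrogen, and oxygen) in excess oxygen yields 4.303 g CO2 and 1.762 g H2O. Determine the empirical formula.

mol C = 4.303 / 44.01 = 0.09777; mass C = 0.09777 × 12.01 = 1.174 g
mol H = 2 × (1.762 / 18.02) = 0.1956; mass H = 0.1956 × 1.008 = 0.1971 g
mass O = 2.936 − (1.371) = 1.565 g → mol O = 0.09779
Ratios (÷ 0.09777): C 1.000, H 2.000, O 1.000
Ratio ≈ 1:2:1, so the empirical formula is CH2O

CH2O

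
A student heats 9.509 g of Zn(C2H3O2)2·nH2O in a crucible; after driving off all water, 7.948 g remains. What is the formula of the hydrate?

Mass of water lost = 9.509 − 7.948 = 1.561 g → 1.561 / 18.02 = 0.08663 mol H2O
Molar mass of Zn(C2H3O2)2 = 183.47 g/mol → mol Zn(C2H3O2)2 = 7.948 / 183.47 = 0.04332
n = 0.08663 / 0.04332 = 2.00 ≈ 2 → Zn(C2H3O2)2·2H2O

Zn(C2H3O2)2·2H2O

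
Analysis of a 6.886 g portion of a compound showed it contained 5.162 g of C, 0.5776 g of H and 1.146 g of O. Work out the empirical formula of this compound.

C6H8O

C: 5.162 g ÷ 12.01 g/mol = 0.4298 mol
H: 0.5776 g ÷ 1.008 g/mol = 0.573 mol
O: 1.146 g ÷ 16.00 g/mol = 0.07162 mol
Divide by the smallest (0.07162 mol O): C 6.001, H 8.000, O 1.000
→ C6H8O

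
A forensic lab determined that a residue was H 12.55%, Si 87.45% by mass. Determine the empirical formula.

H4Si

Assume 100 g: 12.55 g H, 87.45 g Si.
n(H) = 12.55/1.008 = 12.45, n(Si) = 87.45/28.09 = 3.113
Divide by the smallest (3.113 mol Si): H 3.999, Si 1.000
≈ 4:1 → H4Si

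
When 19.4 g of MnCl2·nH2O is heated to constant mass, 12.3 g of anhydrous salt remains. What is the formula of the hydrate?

Mass of water lost = 19.4 − 12.3 = 7.1 g → 7.1 / 18.02 = 0.394 mol H2O
Molar mass of MnCl2 = 125.84 g/mol → mol MnCl2 = 12.3 / 125.84 = 0.09774
n = 0.394 / 0.09774 = 4.03 ≈ 4 → MnCl2·4H2O

MnCl2·4H2O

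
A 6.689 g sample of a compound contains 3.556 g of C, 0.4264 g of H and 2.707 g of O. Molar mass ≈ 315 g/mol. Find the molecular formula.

C14H20O8

C: 3.556 g ÷ 12.01 g/mol = 0.2961 mol
H: 0.4264 g ÷ 1.008 g/mol = 0.423 mol
O: 2.707 g ÷ 16.00 g/mol = 0.1692 mol
Ratios (÷ 0.1692): C 1.750, H 2.500, O 1.000
Scaling by 4: C 7.00, H 10.00, O 4.00 → C7H10O4
Empirical-formula mass = 158.15 g/mol
n = 315 / 158.15 = 1.99 ≈ 2
Molecular formula = (C7H10O4)×2 = C14H20O8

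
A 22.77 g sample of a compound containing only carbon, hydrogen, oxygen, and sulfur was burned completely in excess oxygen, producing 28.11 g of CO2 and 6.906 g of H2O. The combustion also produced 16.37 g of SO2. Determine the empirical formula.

mol C = 28.11 / 44.01 = 0.6387; mass C = 0.6387 × 12.01 = 7.671 g
mol H = 2 × (6.906 / 18.02) = 0.7665; mass H = 0.7665 × 1.008 = 0.7726 g
mol S = 16.37 / 64.07 = 0.2555; mass S = 8.194 g
mass O = 22.77 − (16.64) = 6.132 g → mol O = 0.3833
Ratios (÷ 0.2555): C 2.500, H 3.000, O 1.500, S 1.000
Scaling by 2: C 5.00, H 6.00, O 3.00, S 2.00 → C5H6O3S2

C5H6O3S2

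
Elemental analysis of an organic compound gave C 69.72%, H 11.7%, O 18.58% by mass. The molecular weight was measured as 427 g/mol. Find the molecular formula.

C25H50O5

Assume 100 g: 69.72 g C, 11.7 g H, 18.58 g O.
Moles — C: 69.72 / 12.01 = 5.805 mol; H: 11.7 / 1.008 = 11.61 mol; O: 18.58 / 16.00 = 1.161 mol
Ratios (÷ 1.161): C 4.999, H 9.995, O 1.000
→ C5H10O
Empirical-formula mass = 86.13 g/mol
n = 427 / 86.13 = 4.96 ≈ 5
Molecular formula = (C5H10O)×5 = C25H50O5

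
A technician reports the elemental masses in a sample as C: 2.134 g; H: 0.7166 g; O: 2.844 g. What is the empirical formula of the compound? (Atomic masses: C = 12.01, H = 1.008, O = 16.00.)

CH4O

C: 2.134 g ÷ 12.01 g/mol = 0.1777 mol
H: 0.7166 g ÷ 1.008 g/mol = 0.7109 mol
O: 2.844 g ÷ 16.00 g/mol = 0.1777 mol
Divide by the smallest (0.1777 mol C): C 1.000, H 4.001, O 1.000
→ CH4O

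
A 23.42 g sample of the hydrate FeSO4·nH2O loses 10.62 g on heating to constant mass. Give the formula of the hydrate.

Mass of anhydrous FeSO4 = 23.42 − 10.62 = 12.8 g
mol H2O = 10.62 / 18.02 = 0.5893
Molar mass of FeSO4 = 151.92 g/mol → mol FeSO4 = 12.8 / 151.92 = 0.08425
n = 0.5893 / 0.08425 = 6.99 ≈ 7 → FeSO4·7H2O

FeSO4·7H2O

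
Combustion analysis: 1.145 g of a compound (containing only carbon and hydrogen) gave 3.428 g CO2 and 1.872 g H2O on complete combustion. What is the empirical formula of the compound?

mol C = 3.428 / 44.01 = 0.07789; mass C = 0.07789 × 12.01 = 0.9355 g
mol H = 2 × (1.872 / 18.02) = 0.2078; mass H = 0.2078 × 1.008 = 0.2094 g
Smallest is C at 0.07789 mol; normalising gives C 1.000, H 2.667
×3: C 3.00, H 8.00 → C3H8

C3H8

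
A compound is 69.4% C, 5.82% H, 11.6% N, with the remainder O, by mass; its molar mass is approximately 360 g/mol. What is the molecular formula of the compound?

Assume 100 g: 69.4 g C, 5.82 g H, 11.6 g N, 13.18 g O.
C: 69.4 g ÷ 12.01 g/mol = 5.779 mol
H: 5.82 g ÷ 1.008 g/mol = 5.774 mol
N: 11.6 g ÷ 14.01 g/mol = 0.828 mol
O: 13.18 g ÷ 16.00 g/mol = 0.8237 mol
Divide by the smallest (0.8237 mol O): C 7.015, H 7.009, N 1.005, O 1.000
≈ 7:7:1:1 → C7H7NO
Empirical-formula mass = 121.14 g/mol
n = 360 / 121.14 = 2.97 ≈ 3
Molecular formula = (C7H7NO)×3 = C21H21N3O3

C21H21N3O3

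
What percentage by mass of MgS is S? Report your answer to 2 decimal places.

56.88%

Molar mass = 1(24.31) + 1(32.07) = 56.380 g/mol
Mass of S per mole = 1 × 32.07 = 32.070 g
% S = 32.070 / 56.380 × 100 = 56.88%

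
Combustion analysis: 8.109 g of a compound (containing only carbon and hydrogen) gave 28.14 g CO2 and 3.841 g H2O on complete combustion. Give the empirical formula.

mol C = 28.14 / 44.01 = 0.6394; mass C = 0.6394 × 12.01 = 7.679 g
mol H = 2 × (3.841 / 18.02) = 0.4263; mass H = 0.4263 × 1.008 = 0.4297 g
Smallest is H at 0.4263 mol; normalising gives C 1.500, H 1.000
×2: C 3.00, H 2.00 → C3H2

C3H2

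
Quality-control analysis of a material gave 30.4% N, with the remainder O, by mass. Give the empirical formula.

NO2

Assume 100 g: 30.4 g N, 69.6 g O.
Moles — N: 30.4 / 14.01 = 2.17 mol; O: 69.6 / 16.00 = 4.35 mol
Smallest is N at 2.17 mol; normalising gives N 1.000, O 2.005
Ratio ≈ 1:2, so the empirical formula is NO2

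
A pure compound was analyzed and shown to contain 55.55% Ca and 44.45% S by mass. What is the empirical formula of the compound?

Assume 100 g: 55.55 g Ca, 44.45 g S.
Ca: 55.55 g ÷ 40.08 g/mol = 1.386 mol
S: 44.45 g ÷ 32.07 g/mol = 1.386 mol
Ratios (÷ 1.386): Ca 1.000, S 1.000
≈ 1:1 → CaS

CaS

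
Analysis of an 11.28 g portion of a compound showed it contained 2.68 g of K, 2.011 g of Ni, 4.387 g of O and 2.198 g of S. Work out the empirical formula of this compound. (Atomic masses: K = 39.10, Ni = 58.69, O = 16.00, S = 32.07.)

K2NiO8S2

K: 2.68 g ÷ 39.10 g/mol = 0.06854 mol
Ni: 2.011 g ÷ 58.69 g/mol = 0.03426 mol
O: 4.387 g ÷ 16.00 g/mol = 0.2742 mol
S: 2.198 g ÷ 32.07 g/mol = 0.06854 mol
Divide by the smallest (0.03426 mol Ni): K 2.000, Ni 1.000, O 8.002, S 2.000
≈ 2:1:8:2 → K2NiO8S2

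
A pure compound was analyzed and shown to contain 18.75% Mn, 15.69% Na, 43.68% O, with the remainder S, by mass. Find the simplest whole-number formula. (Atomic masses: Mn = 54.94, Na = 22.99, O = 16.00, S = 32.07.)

Assume 100 g: 18.75 g Mn, 15.69 g Na, 43.68 g O, 21.88 g S.
Mn: 18.75 g ÷ 54.94 g/mol = 0.3413 mol
Na: 15.69 g ÷ 22.99 g/mol = 0.6825 mol
O: 43.68 g ÷ 16.00 g/mol = 2.73 mol
S: 21.88 g ÷ 32.07 g/mol = 0.6823 mol
Smallest is Mn at 0.3413 mol; normalising gives Mn 1.000, Na 2.000, O 7.999, S 1.999
Ratio ≈ 1:2:8:2, so the empirical formula is MnNa2O8S2

MnNa2O8S2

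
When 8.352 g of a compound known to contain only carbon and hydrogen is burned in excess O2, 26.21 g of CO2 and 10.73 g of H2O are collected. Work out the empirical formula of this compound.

mol C = 26.21 / 44.01 = 0.5955; mass C = 0.5955 × 12.01 = 7.153 g
mol H = 2 × (10.73 / 18.02) = 1.191; mass H = 1.191 × 1.008 = 1.200 g
Ratios (÷ 0.5955): C 1.000, H 2.000
→ CH2

CH2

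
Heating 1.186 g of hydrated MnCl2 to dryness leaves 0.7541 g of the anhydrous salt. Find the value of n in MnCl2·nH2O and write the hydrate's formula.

Mass of water lost = 1.186 − 0.7541 = 0.4319 g → 0.4319 / 18.02 = 0.02397 mol H2O
Molar mass of MnCl2 = 125.84 g/mol → mol MnCl2 = 0.7541 / 125.84 = 0.005993
n = 0.02397 / 0.005993 = 4.00 ≈ 4 → MnCl2·4H2O

MnCl2·4H2O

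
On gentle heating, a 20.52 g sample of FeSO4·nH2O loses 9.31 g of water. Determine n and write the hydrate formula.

FeSO4·7H2O

Mass of anhydrous FeSO4 = 20.52 − 9.31 = 11.21 g
mol H2O = 9.31 / 18.02 = 0.5166
Molar mass of FeSO4 = 151.92 g/mol → mol FeSO4 = 11.21 / 151.92 = 0.07379
n = 0.5166 / 0.07379 = 7.00 ≈ 7 → FeSO4·7H2O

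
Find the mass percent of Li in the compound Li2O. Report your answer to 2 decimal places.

46.45%

Molar mass = 2(6.94) + 1(16.00) = 29.880 g/mol
Mass of Li per mole = 2 × 6.94 = 13.880 g
% Li = 13.880 / 29.880 × 100 = 46.45%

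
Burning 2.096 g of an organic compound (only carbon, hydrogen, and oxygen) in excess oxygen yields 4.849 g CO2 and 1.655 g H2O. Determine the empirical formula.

mol C = 4.849 / 44.01 = 0.1102; mass C = 0.1102 × 12.01 = 1.323 g
mol H = 2 × (1.655 / 18.02) = 0.1837; mass H = 0.1837 × 1.008 = 0.1852 g
mass O = 2.096 − (1.508) = 0.5876 g → mol O = 0.03672
Ratios (÷ 0.03672): C 3.000, H 5.002, O 1.000
≈ 3:5:1 → C3H5O

C3H5O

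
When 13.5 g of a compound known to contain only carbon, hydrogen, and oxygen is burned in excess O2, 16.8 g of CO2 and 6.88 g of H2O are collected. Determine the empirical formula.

C3H6O4

mol C = 16.8 / 44.01 = 0.3817; mass C = 0.3817 × 12.01 = 4.585 g
mol H = 2 × (6.88 / 18.02) = 0.7636; mass H = 0.7636 × 1.008 = 0.7697 g
mass O = 13.5 − (5.354) = 8.146 g → mol O = 0.5091
Smallest is C at 0.3817 mol; normalising gives C 1.000, H 2.000, O 1.334
Scaling by 3: C 3.00, H 6.00, O 4.00 → C3H6O4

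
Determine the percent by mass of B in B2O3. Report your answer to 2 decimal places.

31.05%

Molar mass = 2(10.81) + 3(16.00) = 69.620 g/mol
Mass of B per mole = 2 × 10.81 = 21.620 g
% B = 21.620 / 69.620 × 100 = 31.05%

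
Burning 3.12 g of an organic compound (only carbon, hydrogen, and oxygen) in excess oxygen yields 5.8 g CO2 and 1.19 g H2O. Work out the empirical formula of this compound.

C3H3O2

mol C = 5.8 / 44.01 = 0.1318; mass C = 0.1318 × 12.01 = 1.583 g
mol H = 2 × (1.19 / 18.02) = 0.1321; mass H = 0.1321 × 1.008 = 0.1331 g
mass O = 3.12 − (1.716) = 1.404 g → mol O = 0.08776
Smallest is O at 0.08776 mol; normalising gives C 1.502, H 1.505, O 1.000
Multiply by 2: C 3.00, H 3.01, O 2.00 → C3H3O2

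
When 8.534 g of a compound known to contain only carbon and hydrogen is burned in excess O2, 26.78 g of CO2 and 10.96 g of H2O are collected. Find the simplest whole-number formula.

CH2

mol C = 26.78 / 44.01 = 0.6085; mass C = 0.6085 × 12.01 = 7.308 g
mol H = 2 × (10.96 / 18.02) = 1.216; mass H = 1.216 × 1.008 = 1.226 g
Smallest is C at 0.6085 mol; normalising gives C 1.000, H 1.999
→ CH2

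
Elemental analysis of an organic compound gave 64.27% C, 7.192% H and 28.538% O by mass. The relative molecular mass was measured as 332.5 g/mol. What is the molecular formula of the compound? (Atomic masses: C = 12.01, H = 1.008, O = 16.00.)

Assume 100 g: 64.27 g C, 7.192 g H, 28.538 g O.
Moles — C: 64.27 / 12.01 = 5.351 mol; H: 7.192 / 1.008 = 7.135 mol; O: 28.538 / 16.00 = 1.784 mol
Smallest is O at 1.784 mol; normalising gives C 3.000, H 4.000, O 1.000
Ratio ≈ 3:4:1, so the empirical formula is C3H4O
Empirical-formula mass = 56.06 g/mol
n = 332.5 / 56.06 = 5.93 ≈ 6
Molecular formula = (C3H4O)×6 = C18H24O6

C18H24O6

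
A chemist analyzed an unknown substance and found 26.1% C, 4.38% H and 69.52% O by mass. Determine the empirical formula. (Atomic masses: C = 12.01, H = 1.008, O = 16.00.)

Assume 100 g: 26.1 g C, 4.38 g H, 69.52 g O.
Moles — C: 26.1 / 12.01 = 2.173 mol; H: 4.38 / 1.008 = 4.345 mol; O: 69.52 / 16.00 = 4.345 mol
Divide by the smallest (2.173 mol C): C 1.000, H 1.999, O 1.999
→ CH2O2

CH2O2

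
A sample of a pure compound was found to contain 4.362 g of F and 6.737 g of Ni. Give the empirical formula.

F2Ni

n(F) = 4.362/19.00 = 0.2296, n(Ni) = 6.737/58.69 = 0.1148
Divide by the smallest (0.1148 mol Ni): F 2.000, Ni 1.000
≈ 2:1 → F2Ni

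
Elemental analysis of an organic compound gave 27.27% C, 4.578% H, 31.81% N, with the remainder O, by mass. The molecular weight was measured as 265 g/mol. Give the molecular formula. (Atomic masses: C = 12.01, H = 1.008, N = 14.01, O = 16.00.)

Assume 100 g: 27.27 g C, 4.578 g H, 31.81 g N, 36.342 g O.
Moles — C: 27.27 / 12.01 = 2.271 mol; H: 4.578 / 1.008 = 4.542 mol; N: 31.81 / 14.01 = 2.271 mol; O: 36.342 / 16.00 = 2.271 mol
Divide by the smallest (2.271 mol N): C 1.000, H 2.000, N 1.000, O 1.000
→ CH2NO
Empirical-formula mass = 44.04 g/mol
n = 265 / 44.04 = 6.02 ≈ 6
Molecular formula = (CH2NO)×6 = C6H12N6O6

C6H12N6O6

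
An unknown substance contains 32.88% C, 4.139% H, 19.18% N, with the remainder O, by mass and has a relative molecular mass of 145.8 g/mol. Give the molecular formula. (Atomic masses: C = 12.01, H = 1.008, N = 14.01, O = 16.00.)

C4H6N2O4

Assume 100 g: 32.88 g C, 4.139 g H, 19.18 g N, 43.801 g O.
Moles — C: 32.88 / 12.01 = 2.738 mol; H: 4.139 / 1.008 = 4.106 mol; N: 19.18 / 14.01 = 1.369 mol; O: 43.801 / 16.00 = 2.738 mol
Divide by the smallest (1.369 mol N): C 2.000, H 2.999, N 1.000, O 2.000
≈ 2:3:1:2 → C2H3NO2
Empirical-formula mass = 73.05 g/mol
n = 145.8 / 73.05 = 2.00 ≈ 2
Molecular formula = (C2H3NO2)×2 = C4H6N2O4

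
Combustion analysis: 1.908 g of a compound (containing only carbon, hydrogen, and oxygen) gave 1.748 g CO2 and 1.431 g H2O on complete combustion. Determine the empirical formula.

mol C = 1.748 / 44.01 = 0.03972; mass C = 0.03972 × 12.01 = 0.4770 g
mol H = 2 × (1.431 / 18.02) = 0.1588; mass H = 0.1588 × 1.008 = 0.1601 g
mass O = 1.908 − (0.6371) = 1.271 g → mol O = 0.07943
Divide by the smallest (0.03972 mol C): C 1.000, H 3.999, O 2.000
≈ 1:4:2 → CH4O2

CH4O2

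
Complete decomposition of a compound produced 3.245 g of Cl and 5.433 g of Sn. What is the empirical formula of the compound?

Cl2Sn

n(Cl) = 3.245/35.45 = 0.09154, n(Sn) = 5.433/118.71 = 0.04577
Ratios (÷ 0.04577): Cl 2.000, Sn 1.000
→ Cl2Sn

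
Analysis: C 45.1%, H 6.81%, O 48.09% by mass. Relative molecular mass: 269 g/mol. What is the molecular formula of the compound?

Assume 100 g: 45.1 g C, 6.81 g H, 48.09 g O.
n(C) = 45.1/12.01 = 3.755, n(H) = 6.81/1.008 = 6.756, n(O) = 48.09/16.00 = 3.006
Ratios (÷ 3.006): C 1.249, H 2.248, O 1.000
Multiply by 4: C 5.00, H 8.99, O 4.00 → C5H9O4
Empirical-formula mass = 133.12 g/mol
n = 269 / 133.12 = 2.02 ≈ 2
Molecular formula = (C5H9O4)×2 = C10H18O8

C10H18O8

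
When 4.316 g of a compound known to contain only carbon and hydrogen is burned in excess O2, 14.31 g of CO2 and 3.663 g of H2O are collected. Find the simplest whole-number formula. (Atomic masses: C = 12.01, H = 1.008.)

mol C = 14.31 / 44.01 = 0.3252; mass C = 0.3252 × 12.01 = 3.905 g
mol H = 2 × (3.663 / 18.02) = 0.4065; mass H = 0.4065 × 1.008 = 0.4098 g
Divide by the smallest (0.3252 mol C): C 1.000, H 1.250
Multiply by 4: C 4.00, H 5.00 → C4H5

C4H5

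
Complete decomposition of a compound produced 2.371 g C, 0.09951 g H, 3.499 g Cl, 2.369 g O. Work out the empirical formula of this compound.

C4H2Cl2O3

C: 2.371 g ÷ 12.01 g/mol = 0.1974 mol
H: 0.09951 g ÷ 1.008 g/mol = 0.09872 mol
Cl: 3.499 g ÷ 35.45 g/mol = 0.0987 mol
O: 2.369 g ÷ 16.00 g/mol = 0.1481 mol
Divide by the smallest (0.0987 mol Cl): C 2.000, H 1.000, Cl 1.000, O 1.500
Multiply by 2: C 4.00, H 2.00, Cl 2.00, O 3.00 → C4H2Cl2O3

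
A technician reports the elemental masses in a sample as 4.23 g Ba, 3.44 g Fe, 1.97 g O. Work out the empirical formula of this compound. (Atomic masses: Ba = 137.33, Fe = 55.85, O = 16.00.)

BaFe2O4

Moles — Ba: 4.23 / 137.33 = 0.0308 mol; Fe: 3.44 / 55.85 = 0.06159 mol; O: 1.97 / 16.00 = 0.1231 mol
Ratios (÷ 0.0308): Ba 1.000, Fe 2.000, O 3.997
≈ 1:2:4 → BaFe2O4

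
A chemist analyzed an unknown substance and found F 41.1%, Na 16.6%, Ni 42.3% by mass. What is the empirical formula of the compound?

F3NaNi

Assume 100 g: 41.1 g F, 16.6 g Na, 42.3 g Ni.
F: 41.1 g ÷ 19.00 g/mol = 2.163 mol
Na: 16.6 g ÷ 22.99 g/mol = 0.7221 mol
Ni: 42.3 g ÷ 58.69 g/mol = 0.7207 mol
Ratios (÷ 0.7207): F 3.001, Na 1.002, Ni 1.000
Ratio ≈ 3:1:1, so the empirical formula is F3NaNi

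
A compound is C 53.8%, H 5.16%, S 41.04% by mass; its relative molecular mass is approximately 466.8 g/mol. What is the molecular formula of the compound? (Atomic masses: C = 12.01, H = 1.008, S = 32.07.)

C21H24S6

Assume 100 g: 53.8 g C, 5.16 g H, 41.04 g S.
C: 53.8 g ÷ 12.01 g/mol = 4.48 mol
H: 5.16 g ÷ 1.008 g/mol = 5.119 mol
S: 41.04 g ÷ 32.07 g/mol = 1.28 mol
Ratios (÷ 1.28): C 3.501, H 4.000, S 1.000
×2: C 7.00, H 8.00, S 2.00 → C7H8S2
Empirical-formula mass = 156.27 g/mol
n = 466.8 / 156.27 = 2.99 ≈ 3
Molecular formula = (C7H8S2)×3 = C21H24S6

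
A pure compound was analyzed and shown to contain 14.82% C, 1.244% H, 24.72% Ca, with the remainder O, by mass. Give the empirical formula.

Assume 100 g: 14.82 g C, 1.244 g H, 24.72 g Ca, 59.216 g O.
n(C) = 14.82/12.01 = 1.234, n(H) = 1.244/1.008 = 1.234, n(Ca) = 24.72/40.08 = 0.6168, n(O) = 59.216/16.00 = 3.701
Smallest is Ca at 0.6168 mol; normalising gives C 2.001, H 2.001, Ca 1.000, O 6.001
→ C2H2CaO6

C2H2CaO6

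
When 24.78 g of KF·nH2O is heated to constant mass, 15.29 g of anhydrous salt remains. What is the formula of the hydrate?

Mass of water lost = 24.78 − 15.29 = 9.49 g → 9.49 / 18.02 = 0.5266 mol H2O
Molar mass of KF = 58.10 g/mol → mol KF = 15.29 / 58.10 = 0.2632
n = 0.5266 / 0.2632 = 2.00 ≈ 2 → KF·2H2O

KF·2H2O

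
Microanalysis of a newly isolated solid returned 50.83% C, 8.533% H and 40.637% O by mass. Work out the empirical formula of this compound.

C5H10O3

Assume 100 g: 50.83 g C, 8.533 g H, 40.637 g O.
Moles — C: 50.83 / 12.01 = 4.232 mol; H: 8.533 / 1.008 = 8.465 mol; O: 40.637 / 16.00 = 2.54 mol
Ratios (÷ 2.54): C 1.666, H 3.333, O 1.000
Multiply by 3: C 5.00, H 10.00, O 3.00 → C5H10O3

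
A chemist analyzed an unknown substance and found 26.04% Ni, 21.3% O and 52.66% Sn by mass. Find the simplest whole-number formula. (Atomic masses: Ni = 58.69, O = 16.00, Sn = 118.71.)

NiO3Sn

Assume 100 g: 26.04 g Ni, 21.3 g O, 52.66 g Sn.
n(Ni) = 26.04/58.69 = 0.4437, n(O) = 21.3/16.00 = 1.331, n(Sn) = 52.66/118.71 = 0.4436
Divide by the smallest (0.4436 mol Sn): Ni 1.000, O 3.001, Sn 1.000
≈ 1:3:1 → NiO3Sn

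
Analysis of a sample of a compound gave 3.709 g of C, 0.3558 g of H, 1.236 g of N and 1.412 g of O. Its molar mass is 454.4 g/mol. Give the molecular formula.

C21H24N6O6

Moles — C: 3.709 / 12.01 = 0.3088 mol; H: 0.3558 / 1.008 = 0.353 mol; N: 1.236 / 14.01 = 0.08822 mol; O: 1.412 / 16.00 = 0.08825 mol
Divide by the smallest (0.08822 mol N): C 3.501, H 4.001, N 1.000, O 1.000
Multiply by 2: C 7.00, H 8.00, N 2.00, O 2.00 → C7H8N2O2
Empirical-formula mass = 152.15 g/mol
n = 454.4 / 152.15 = 2.99 ≈ 3
Molecular formula = (C7H8N2O2)×3 = C21H24N6O6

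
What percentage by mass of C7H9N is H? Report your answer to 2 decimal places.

8.47%

Molar mass = 7(12.01) + 9(1.008) + 1(14.01) = 107.152 g/mol
Mass of H per mole = 9 × 1.008 = 9.072 g
% H = 9.072 / 107.152 × 100 = 8.47%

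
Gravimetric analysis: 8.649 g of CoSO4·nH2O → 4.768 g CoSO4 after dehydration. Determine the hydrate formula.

Mass of water lost = 8.649 − 4.768 = 3.881 g → 3.881 / 18.02 = 0.2154 mol H2O
Molar mass of CoSO4 = 155.00 g/mol → mol CoSO4 = 4.768 / 155.00 = 0.03076
n = 0.2154 / 0.03076 = 7.00 ≈ 7 → CoSO4·7H2O

CoSO4·7H2O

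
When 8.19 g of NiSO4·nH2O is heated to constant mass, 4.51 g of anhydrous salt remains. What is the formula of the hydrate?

NiSO4·7H2O

Mass of water lost = 8.19 − 4.51 = 3.68 g → 3.68 / 18.02 = 0.2042 mol H2O
Molar mass of NiSO4 = 154.76 g/mol → mol NiSO4 = 4.51 / 154.76 = 0.02914
n = 0.2042 / 0.02914 = 7.01 ≈ 7 → NiSO4·7H2O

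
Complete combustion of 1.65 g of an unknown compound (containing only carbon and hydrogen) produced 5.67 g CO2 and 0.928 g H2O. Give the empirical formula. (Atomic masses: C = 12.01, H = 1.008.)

mol C = 5.67 / 44.01 = 0.1288; mass C = 0.1288 × 12.01 = 1.547 g
mol H = 2 × (0.928 / 18.02) = 0.1030; mass H = 0.1030 × 1.008 = 0.1038 g
Divide by the smallest (0.103 mol H): C 1.251, H 1.000
Multiply by 4: C 5.00, H 4.00 → C5H4

C5H4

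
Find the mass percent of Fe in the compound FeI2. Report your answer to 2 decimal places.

Molar mass = 1(55.85) + 2(126.90) = 309.650 g/mol
Mass of Fe per mole = 1 × 55.85 = 55.850 g
% Fe = 55.850 / 309.650 × 100 = 18.04%

18.04%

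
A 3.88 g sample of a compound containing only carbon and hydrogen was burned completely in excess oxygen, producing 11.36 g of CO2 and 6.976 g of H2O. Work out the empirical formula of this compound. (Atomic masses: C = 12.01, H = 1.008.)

mol C = 11.36 / 44.01 = 0.2581; mass C = 0.2581 × 12.01 = 3.100 g
mol H = 2 × (6.976 / 18.02) = 0.7743; mass H = 0.7743 × 1.008 = 0.7804 g
Divide by the smallest (0.2581 mol C): C 1.000, H 3.000
Ratio ≈ 1:3, so the empirical formula is CH3

CH3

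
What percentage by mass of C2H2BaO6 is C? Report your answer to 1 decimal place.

Molar mass = 2(12.01) + 2(1.008) + 1(137.33) + 6(16.00) = 259.366 g/mol
Mass of C per mole = 2 × 12.01 = 24.020 g
% C = 24.020 / 259.366 × 100 = 9.3%

9.3%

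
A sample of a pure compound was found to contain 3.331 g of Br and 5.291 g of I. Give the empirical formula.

n(Br) = 3.331/79.90 = 0.04169, n(I) = 5.291/126.90 = 0.04169
Ratios (÷ 0.04169): Br 1.000, I 1.000
→ BrI

BrI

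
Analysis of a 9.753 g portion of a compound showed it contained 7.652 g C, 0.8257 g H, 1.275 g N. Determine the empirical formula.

n(C) = 7.652/12.01 = 0.6371, n(H) = 0.8257/1.008 = 0.8191, n(N) = 1.275/14.01 = 0.09101
Smallest is N at 0.09101 mol; normalising gives C 7.001, H 9.001, N 1.000
→ C7H9N

C7H9N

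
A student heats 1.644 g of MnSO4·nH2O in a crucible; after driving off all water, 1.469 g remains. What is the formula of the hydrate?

MnSO4·H2O

Mass of water lost = 1.644 − 1.469 = 0.175 g → 0.175 / 18.02 = 0.009711 mol H2O
Molar mass of MnSO4 = 151.01 g/mol → mol MnSO4 = 1.469 / 151.01 = 0.009728
n = 0.009711 / 0.009728 = 1.00 ≈ 1 → MnSO4·H2O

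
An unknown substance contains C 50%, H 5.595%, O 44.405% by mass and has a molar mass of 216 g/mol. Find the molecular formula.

Assume 100 g: 50 g C, 5.595 g H, 44.405 g O.
C: 50 g ÷ 12.01 g/mol = 4.163 mol
H: 5.595 g ÷ 1.008 g/mol = 5.551 mol
O: 44.405 g ÷ 16.00 g/mol = 2.775 mol
Divide by the smallest (2.775 mol O): C 1.500, H 2.000, O 1.000
Scaling by 2: C 3.00, H 4.00, O 2.00 → C3H4O2
Empirical-formula mass = 72.06 g/mol
n = 216 / 72.06 = 3.00 ≈ 3
Molecular formula = (C3H4O2)×3 = C9H12O6

C9H12O6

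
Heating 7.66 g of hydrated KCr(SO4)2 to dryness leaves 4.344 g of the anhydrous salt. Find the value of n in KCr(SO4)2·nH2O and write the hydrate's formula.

KCr(SO4)2·12H2O

Mass of water lost = 7.66 − 4.344 = 3.316 g → 3.316 / 18.02 = 0.184 mol H2O
Molar mass of KCr(SO4)2 = 283.24 g/mol → mol KCr(SO4)2 = 4.344 / 283.24 = 0.01534
n = 0.184 / 0.01534 = 12.00 ≈ 12 → KCr(SO4)2·12H2O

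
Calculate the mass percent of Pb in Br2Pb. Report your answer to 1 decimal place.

Molar mass = 2(79.90) + 1(207.2) = 367.000 g/mol
Mass of Pb per mole = 1 × 207.2 = 207.200 g
% Pb = 207.200 / 367.000 × 100 = 56.5%

56.5%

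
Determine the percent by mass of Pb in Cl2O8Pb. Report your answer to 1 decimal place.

51.0%

Molar mass = 2(35.45) + 8(16.00) + 1(207.2) = 406.100 g/mol
Mass of Pb per mole = 1 × 207.2 = 207.200 g
% Pb = 207.200 / 406.100 × 100 = 51.0%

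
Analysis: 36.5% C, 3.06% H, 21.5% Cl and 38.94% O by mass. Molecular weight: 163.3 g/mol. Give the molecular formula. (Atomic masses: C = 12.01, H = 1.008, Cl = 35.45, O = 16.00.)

C5H5ClO4

Assume 100 g: 36.5 g C, 3.06 g H, 21.5 g Cl, 38.94 g O.
Moles — C: 36.5 / 12.01 = 3.039 mol; H: 3.06 / 1.008 = 3.036 mol; Cl: 21.5 / 35.45 = 0.6065 mol; O: 38.94 / 16.00 = 2.434 mol
Smallest is Cl at 0.6065 mol; normalising gives C 5.011, H 5.005, Cl 1.000, O 4.013
≈ 5:5:1:4 → C5H5ClO4
Empirical-formula mass = 164.54 g/mol
n = 163.3 / 164.54 = 0.99 ≈ 1
Molecular formula = empirical formula = C5H5ClO4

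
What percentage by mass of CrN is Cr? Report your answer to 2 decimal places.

Molar mass = 1(52.00) + 1(14.01) = 66.010 g/mol
Mass of Cr per mole = 1 × 52.00 = 52.000 g
% Cr = 52.000 / 66.010 × 100 = 78.78%

78.78%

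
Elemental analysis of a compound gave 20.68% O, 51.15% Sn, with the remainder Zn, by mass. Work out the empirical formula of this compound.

Assume 100 g: 20.68 g O, 51.15 g Sn, 28.17 g Zn.
O: 20.68 g ÷ 16.00 g/mol = 1.292 mol
Sn: 51.15 g ÷ 118.71 g/mol = 0.4309 mol
Zn: 28.17 g ÷ 65.38 g/mol = 0.4309 mol
Divide by the smallest (0.4309 mol Zn): O 3.000, Sn 1.000, Zn 1.000
→ O3SnZn

O3SnZn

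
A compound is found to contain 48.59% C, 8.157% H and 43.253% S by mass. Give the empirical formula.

C3H6S

Assume 100 g: 48.59 g C, 8.157 g H, 43.253 g S.
n(C) = 48.59/12.01 = 4.046, n(H) = 8.157/1.008 = 8.092, n(S) = 43.253/32.07 = 1.349
Divide by the smallest (1.349 mol S): C 3.000, H 6.000, S 1.000
≈ 3:6:1 → C3H6S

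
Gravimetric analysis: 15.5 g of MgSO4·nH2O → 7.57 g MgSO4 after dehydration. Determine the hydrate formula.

MgSO4·7H2O

Mass of water lost = 15.5 − 7.57 = 7.93 g → 7.93 / 18.02 = 0.4401 mol H2O
Molar mass of MgSO4 = 120.38 g/mol → mol MgSO4 = 7.57 / 120.38 = 0.06288
n = 0.4401 / 0.06288 = 7.00 ≈ 7 → MgSO4·7H2O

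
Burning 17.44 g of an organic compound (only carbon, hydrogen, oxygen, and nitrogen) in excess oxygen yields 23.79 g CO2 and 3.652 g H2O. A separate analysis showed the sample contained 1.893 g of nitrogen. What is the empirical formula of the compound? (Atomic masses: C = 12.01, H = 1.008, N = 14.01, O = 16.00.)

C4H3NO4

mol C = 23.79 / 44.01 = 0.5406; mass C = 0.5406 × 12.01 = 6.492 g
mol H = 2 × (3.652 / 18.02) = 0.4053; mass H = 0.4053 × 1.008 = 0.4086 g
mol N = 1.893 / 14.01 = 0.1351
mass O = 17.44 − (8.794) = 8.646 g → mol O = 0.5404
Ratios (÷ 0.1351): C 4.001, H 3.000, N 1.000, O 3.999
≈ 4:3:1:4 → C4H3NO4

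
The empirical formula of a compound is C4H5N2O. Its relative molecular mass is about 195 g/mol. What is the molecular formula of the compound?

C8H10N4O2

Empirical-formula mass = 97.10 g/mol
n = 195 / 97.10 = 2.01 ≈ 2
Molecular formula = (C4H5N2O)2 = C8H10N4O2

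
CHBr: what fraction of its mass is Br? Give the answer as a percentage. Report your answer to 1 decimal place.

86.0%

Molar mass = 1(12.01) + 1(1.008) + 1(79.90) = 92.918 g/mol
Mass of Br per mole = 1 × 79.90 = 79.900 g
% Br = 79.900 / 92.918 × 100 = 86.0%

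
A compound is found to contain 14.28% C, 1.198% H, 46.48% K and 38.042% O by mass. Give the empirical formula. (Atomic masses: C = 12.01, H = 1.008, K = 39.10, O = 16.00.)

Assume 100 g: 14.28 g C, 1.198 g H, 46.48 g K, 38.042 g O.
C: 14.28 g ÷ 12.01 g/mol = 1.189 mol
H: 1.198 g ÷ 1.008 g/mol = 1.188 mol
K: 46.48 g ÷ 39.10 g/mol = 1.189 mol
O: 38.042 g ÷ 16.00 g/mol = 2.378 mol
Smallest is H at 1.188 mol; normalising gives C 1.000, H 1.000, K 1.000, O 2.001
→ CHKO2

CHKO2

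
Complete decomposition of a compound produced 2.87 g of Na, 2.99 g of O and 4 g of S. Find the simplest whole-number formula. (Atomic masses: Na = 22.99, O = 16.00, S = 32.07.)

Na2O3S2

Moles — Na: 2.87 / 22.99 = 0.1248 mol; O: 2.99 / 16.00 = 0.1869 mol; S: 4 / 32.07 = 0.1247 mol
Ratios (÷ 0.1247): Na 1.001, O 1.498, S 1.000
Multiply by 2: Na 2.00, O 3.00, S 2.00 → Na2O3S2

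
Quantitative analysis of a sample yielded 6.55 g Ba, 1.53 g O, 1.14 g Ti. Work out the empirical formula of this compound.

Ba2O4Ti

Ba: 6.55 g ÷ 137.33 g/mol = 0.0477 mol
O: 1.53 g ÷ 16.00 g/mol = 0.09563 mol
Ti: 1.14 g ÷ 47.87 g/mol = 0.02381 mol
Ratios (÷ 0.02381): Ba 2.003, O 4.015, Ti 1.000
→ Ba2O4Ti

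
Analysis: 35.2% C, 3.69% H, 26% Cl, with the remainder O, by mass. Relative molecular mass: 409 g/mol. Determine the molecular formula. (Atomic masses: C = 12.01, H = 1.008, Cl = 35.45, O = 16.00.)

Assume 100 g: 35.2 g C, 3.69 g H, 26 g Cl, 35.11 g O.
Moles — C: 35.2 / 12.01 = 2.931 mol; H: 3.69 / 1.008 = 3.661 mol; Cl: 26 / 35.45 = 0.7334 mol; O: 35.11 / 16.00 = 2.194 mol
Smallest is Cl at 0.7334 mol; normalising gives C 3.996, H 4.991, Cl 1.000, O 2.992
Ratio ≈ 4:5:1:3, so the empirical formula is C4H5ClO3
Empirical-formula mass = 136.53 g/mol
n = 409 / 136.53 = 3.00 ≈ 3
Molecular formula = (C4H5ClO3)×3 = C12H15Cl3O9

C12H15Cl3O9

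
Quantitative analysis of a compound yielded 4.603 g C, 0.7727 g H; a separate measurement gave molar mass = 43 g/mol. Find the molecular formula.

C: 4.603 g ÷ 12.01 g/mol = 0.3833 mol
H: 0.7727 g ÷ 1.008 g/mol = 0.7666 mol
Smallest is C at 0.3833 mol; normalising gives C 1.000, H 2.000
≈ 1:2 → CH2
Empirical-formula mass = 14.03 g/mol
n = 43 / 14.03 = 3.07 ≈ 3
Molecular formula = (CH2)×3 = C3H6

C3H6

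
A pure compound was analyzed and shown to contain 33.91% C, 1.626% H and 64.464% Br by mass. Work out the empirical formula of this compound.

Assume 100 g: 33.91 g C, 1.626 g H, 64.464 g Br.
Moles — C: 33.91 / 12.01 = 2.823 mol; H: 1.626 / 1.008 = 1.613 mol; Br: 64.464 / 79.90 = 0.8068 mol
Smallest is Br at 0.8068 mol; normalising gives C 3.500, H 1.999, Br 1.000
×2: C 7.00, H 4.00, Br 2.00 → C7H4Br2

C7H4Br2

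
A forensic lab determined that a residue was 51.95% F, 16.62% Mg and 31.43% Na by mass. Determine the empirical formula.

Assume 100 g: 51.95 g F, 16.62 g Mg, 31.43 g Na.
F: 51.95 g ÷ 19.00 g/mol = 2.734 mol
Mg: 16.62 g ÷ 24.31 g/mol = 0.6837 mol
Na: 31.43 g ÷ 22.99 g/mol = 1.367 mol
Smallest is Mg at 0.6837 mol; normalising gives F 3.999, Mg 1.000, Na 2.000
Ratio ≈ 4:1:2, so the empirical formula is F4MgNa2

F4MgNa2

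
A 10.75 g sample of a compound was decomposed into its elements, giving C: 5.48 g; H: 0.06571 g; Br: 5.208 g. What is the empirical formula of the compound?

C7HBr

C: 5.48 g ÷ 12.01 g/mol = 0.4563 mol
H: 0.06571 g ÷ 1.008 g/mol = 0.06519 mol
Br: 5.208 g ÷ 79.90 g/mol = 0.06518 mol
Smallest is Br at 0.06518 mol; normalising gives C 7.000, H 1.000, Br 1.000
≈ 7:1:1 → C7HBr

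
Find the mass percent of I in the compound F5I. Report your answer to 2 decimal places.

57.19%

Molar mass = 5(19.00) + 1(126.90) = 221.900 g/mol
Mass of I per mole = 1 × 126.90 = 126.900 g
% I = 126.900 / 221.900 × 100 = 57.19%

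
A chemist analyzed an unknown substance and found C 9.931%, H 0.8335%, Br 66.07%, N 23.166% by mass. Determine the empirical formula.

Assume 100 g: 9.931 g C, 0.8335 g H, 66.07 g Br, 23.166 g N.
Moles — C: 9.931 / 12.01 = 0.8269 mol; H: 0.8335 / 1.008 = 0.8269 mol; Br: 66.07 / 79.90 = 0.8269 mol; N: 23.166 / 14.01 = 1.654 mol
Divide by the smallest (0.8269 mol H): C 1.000, H 1.000, Br 1.000, N 2.000
≈ 1:1:1:2 → CHBrN2

CHBrN2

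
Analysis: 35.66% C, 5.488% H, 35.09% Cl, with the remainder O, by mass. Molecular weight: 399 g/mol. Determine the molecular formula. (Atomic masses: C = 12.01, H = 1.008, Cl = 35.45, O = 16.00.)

Assume 100 g: 35.66 g C, 5.488 g H, 35.09 g Cl, 23.762 g O.
C: 35.66 g ÷ 12.01 g/mol = 2.969 mol
H: 5.488 g ÷ 1.008 g/mol = 5.444 mol
Cl: 35.09 g ÷ 35.45 g/mol = 0.9898 mol
O: 23.762 g ÷ 16.00 g/mol = 1.485 mol
Ratios (÷ 0.9898): C 3.000, H 5.500, Cl 1.000, O 1.500
Multiply by 2: C 6.00, H 11.00, Cl 2.00, O 3.00 → C6H11Cl2O3
Empirical-formula mass = 202.05 g/mol
n = 399 / 202.05 = 1.97 ≈ 2
Molecular formula = (C6H11Cl2O3)×2 = C12H22Cl4O6

C12H22Cl4O6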